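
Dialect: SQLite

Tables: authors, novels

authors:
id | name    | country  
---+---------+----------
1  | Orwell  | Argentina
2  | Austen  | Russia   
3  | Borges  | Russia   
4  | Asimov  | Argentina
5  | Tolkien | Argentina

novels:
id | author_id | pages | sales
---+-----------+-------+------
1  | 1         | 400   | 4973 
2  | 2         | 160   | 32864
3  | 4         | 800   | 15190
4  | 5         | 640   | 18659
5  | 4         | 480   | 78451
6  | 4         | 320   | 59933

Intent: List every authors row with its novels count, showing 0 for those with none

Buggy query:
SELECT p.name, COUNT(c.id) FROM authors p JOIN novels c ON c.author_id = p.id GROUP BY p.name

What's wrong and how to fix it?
Bug: INNER JOIN drops authors rows that have no matching novels rows

Fix: Switch to LEFT JOIN to retain unmatched parent rows

Corrected query:
SELECT p.name, COUNT(c.id) FROM authors p LEFT JOIN novels c ON c.author_id = p.id GROUP BY p.name

Result:
name    | COUNT(c.id)
--------+------------
Asimov  | 3          
Austen  | 1          
Borges  | 0          
Orwell  | 1          
Tolkien | 1          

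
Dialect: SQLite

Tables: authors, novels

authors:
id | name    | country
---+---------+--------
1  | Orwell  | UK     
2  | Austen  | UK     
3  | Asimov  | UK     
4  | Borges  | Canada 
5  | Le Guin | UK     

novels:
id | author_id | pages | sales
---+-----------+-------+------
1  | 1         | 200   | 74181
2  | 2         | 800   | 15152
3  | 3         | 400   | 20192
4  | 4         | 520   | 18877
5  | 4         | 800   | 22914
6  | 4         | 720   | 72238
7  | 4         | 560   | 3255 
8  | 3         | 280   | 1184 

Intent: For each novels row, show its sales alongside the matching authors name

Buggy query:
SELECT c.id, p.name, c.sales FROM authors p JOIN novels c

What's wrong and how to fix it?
Bug: JOIN with no ON clause produces a cartesian product; every novels row pairs with every authors row

Fix: Specify the join condition linking the foreign key to the parent id

Corrected query:
SELECT c.id, p.name, c.sales FROM authors p JOIN novels c ON c.author_id = p.id

Result:
id | name   | sales
---+--------+------
1  | Orwell | 74181
2  | Austen | 15152
3  | Asimov | 20192
4  | Borges | 18877
5  | Borges | 22914
6  | Borges | 72238
7  | Borges | 3255 
8  | Asimov | 1184 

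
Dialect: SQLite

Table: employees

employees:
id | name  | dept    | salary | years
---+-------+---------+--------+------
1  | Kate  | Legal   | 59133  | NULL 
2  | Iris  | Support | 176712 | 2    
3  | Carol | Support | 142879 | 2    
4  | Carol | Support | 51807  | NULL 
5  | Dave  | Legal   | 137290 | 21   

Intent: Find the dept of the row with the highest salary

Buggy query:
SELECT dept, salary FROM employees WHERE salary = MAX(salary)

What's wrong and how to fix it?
Bug: WHERE is evaluated per row; an aggregate over the whole table isn't defined there

Fix: Wrap MAX in a scalar subquery so WHERE compares against a single value

Corrected query:
SELECT dept, salary FROM employees WHERE salary = (SELECT MAX(salary) FROM employees)

Result:
dept    | salary
--------+-------
Support | 176712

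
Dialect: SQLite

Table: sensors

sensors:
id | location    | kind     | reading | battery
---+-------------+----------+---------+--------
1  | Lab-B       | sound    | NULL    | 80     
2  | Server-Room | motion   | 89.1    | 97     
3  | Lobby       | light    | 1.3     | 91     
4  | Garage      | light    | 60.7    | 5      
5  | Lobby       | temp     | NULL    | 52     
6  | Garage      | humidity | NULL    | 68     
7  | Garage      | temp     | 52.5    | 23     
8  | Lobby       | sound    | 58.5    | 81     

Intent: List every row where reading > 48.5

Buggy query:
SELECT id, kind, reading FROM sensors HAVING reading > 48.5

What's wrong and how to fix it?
Bug: This is a non-aggregate query (no GROUP BY, no aggregates), so in SQLite the HAVING clause is invalid here; a row-level condition belongs in WHERE

Fix: Replace HAVING with WHERE since the condition applies to individual rows

Corrected query:
SELECT id, kind, reading FROM sensors WHERE reading > 48.5

Result:
id | kind   | reading
---+--------+--------
2  | motion | 89.1   
4  | light  | 60.7   
7  | temp   | 52.5   
8  | sound  | 58.5   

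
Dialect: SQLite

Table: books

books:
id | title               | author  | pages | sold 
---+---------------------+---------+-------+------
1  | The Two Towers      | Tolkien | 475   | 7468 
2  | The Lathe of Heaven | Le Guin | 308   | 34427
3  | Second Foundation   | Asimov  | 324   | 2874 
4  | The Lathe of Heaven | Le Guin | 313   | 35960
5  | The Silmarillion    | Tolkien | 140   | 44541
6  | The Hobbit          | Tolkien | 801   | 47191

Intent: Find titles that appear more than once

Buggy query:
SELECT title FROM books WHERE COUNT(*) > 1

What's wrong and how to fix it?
Bug: WHERE can't reference COUNT(*); aggregates are computed after WHERE

Fix: Group first, then use HAVING for the count condition

Corrected query:
SELECT title FROM books GROUP BY title HAVING COUNT(*) > 1

Result:
title              
-------------------
The Lathe of Heaven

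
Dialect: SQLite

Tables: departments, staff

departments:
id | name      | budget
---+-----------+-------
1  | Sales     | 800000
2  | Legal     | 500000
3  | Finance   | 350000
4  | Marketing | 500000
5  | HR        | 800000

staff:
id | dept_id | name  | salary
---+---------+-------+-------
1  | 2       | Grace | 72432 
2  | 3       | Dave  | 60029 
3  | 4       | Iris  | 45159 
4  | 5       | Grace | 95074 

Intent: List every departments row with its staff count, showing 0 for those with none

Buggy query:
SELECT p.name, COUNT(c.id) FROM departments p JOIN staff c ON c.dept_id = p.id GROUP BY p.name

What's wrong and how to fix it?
Bug: INNER JOIN drops departments rows that have no matching staff rows

Fix: Switch to LEFT JOIN to retain unmatched parent rows

Corrected query:
SELECT p.name, COUNT(c.id) FROM departments p LEFT JOIN staff c ON c.dept_id = p.id GROUP BY p.name

Result:
name      | COUNT(c.id)
----------+------------
Finance   | 1          
HR        | 1          
Legal     | 1          
Marketing | 1          
Sales     | 0          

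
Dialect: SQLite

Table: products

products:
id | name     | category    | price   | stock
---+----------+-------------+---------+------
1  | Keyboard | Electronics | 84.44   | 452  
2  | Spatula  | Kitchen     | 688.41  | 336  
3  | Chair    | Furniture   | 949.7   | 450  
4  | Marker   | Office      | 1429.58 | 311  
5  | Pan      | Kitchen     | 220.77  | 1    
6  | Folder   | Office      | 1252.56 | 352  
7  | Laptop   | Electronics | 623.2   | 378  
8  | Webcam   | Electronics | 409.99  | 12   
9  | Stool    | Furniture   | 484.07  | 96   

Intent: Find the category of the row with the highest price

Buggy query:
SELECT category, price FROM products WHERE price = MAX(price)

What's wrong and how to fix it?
Bug: WHERE is evaluated per row; an aggregate over the whole table isn't defined there

Fix: Wrap MAX in a scalar subquery so WHERE compares against a single value

Corrected query:
SELECT category, price FROM products WHERE price = (SELECT MAX(price) FROM products)

Result:
category | price  
---------+--------
Office   | 1429.58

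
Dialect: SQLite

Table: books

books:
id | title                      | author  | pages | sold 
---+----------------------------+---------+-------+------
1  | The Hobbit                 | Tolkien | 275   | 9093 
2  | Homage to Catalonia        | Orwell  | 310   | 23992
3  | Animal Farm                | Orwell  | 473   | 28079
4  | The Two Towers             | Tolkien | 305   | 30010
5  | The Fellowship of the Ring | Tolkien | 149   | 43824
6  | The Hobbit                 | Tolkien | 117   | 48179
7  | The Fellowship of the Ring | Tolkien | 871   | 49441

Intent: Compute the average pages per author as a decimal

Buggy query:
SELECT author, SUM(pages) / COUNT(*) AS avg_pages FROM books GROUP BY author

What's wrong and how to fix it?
Bug: Both operands are integers, so '/' performs integer division and truncates

Fix: Multiply by 1.0 (or CAST to REAL) to force floating-point division

Corrected query:
SELECT author, SUM(pages) * 1.0 / COUNT(*) AS avg_pages FROM books GROUP BY author

Result:
author  | avg_pages
--------+----------
Orwell  | 391.5    
Tolkien | 343.4    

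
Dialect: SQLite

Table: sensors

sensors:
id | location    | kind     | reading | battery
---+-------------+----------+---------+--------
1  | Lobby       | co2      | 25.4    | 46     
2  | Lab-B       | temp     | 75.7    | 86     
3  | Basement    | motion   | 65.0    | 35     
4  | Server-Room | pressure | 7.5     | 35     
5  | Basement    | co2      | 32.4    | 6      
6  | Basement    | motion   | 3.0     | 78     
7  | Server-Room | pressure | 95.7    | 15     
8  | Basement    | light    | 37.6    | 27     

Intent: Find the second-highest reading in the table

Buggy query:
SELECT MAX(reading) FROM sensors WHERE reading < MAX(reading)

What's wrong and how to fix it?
Bug: MAX(reading) on the right of the comparison is an aggregate-in-WHERE error

Fix: Compute the overall MAX in a subquery, then take MAX of rows below it

Corrected query:
SELECT MAX(reading) FROM sensors WHERE reading < (SELECT MAX(reading) FROM sensors)

Result:
MAX(reading)
------------
75.7        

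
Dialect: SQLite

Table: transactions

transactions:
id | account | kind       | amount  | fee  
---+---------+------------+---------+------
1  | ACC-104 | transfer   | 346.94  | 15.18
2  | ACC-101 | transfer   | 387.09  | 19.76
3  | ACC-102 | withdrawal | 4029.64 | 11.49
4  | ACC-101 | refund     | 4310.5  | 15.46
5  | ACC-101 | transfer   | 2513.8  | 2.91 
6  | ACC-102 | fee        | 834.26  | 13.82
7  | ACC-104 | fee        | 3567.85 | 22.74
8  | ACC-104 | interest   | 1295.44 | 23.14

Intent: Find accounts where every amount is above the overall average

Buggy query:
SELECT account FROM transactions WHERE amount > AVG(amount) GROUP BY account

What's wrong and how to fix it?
Bug: AVG() is an aggregate; it can't sit directly in WHERE

Fix: Compute the overall average in a scalar subquery and compare each group's MIN against it in HAVING

Corrected query:
SELECT account FROM transactions GROUP BY account HAVING MIN(amount) > (SELECT AVG(amount) FROM transactions)

Result:
(no rows)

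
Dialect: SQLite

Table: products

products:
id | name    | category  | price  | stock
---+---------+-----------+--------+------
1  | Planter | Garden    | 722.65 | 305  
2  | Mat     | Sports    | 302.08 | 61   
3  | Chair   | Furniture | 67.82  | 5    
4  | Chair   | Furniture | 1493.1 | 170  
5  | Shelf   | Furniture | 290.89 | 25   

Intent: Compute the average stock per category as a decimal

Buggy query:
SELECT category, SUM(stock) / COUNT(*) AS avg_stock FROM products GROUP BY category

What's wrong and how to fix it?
Bug: SUM(stock) and COUNT(*) are both integers; the division truncates the fractional part

Fix: Multiply by 1.0 (or CAST to REAL) to force floating-point division

Corrected query:
SELECT category, SUM(stock) * 1.0 / COUNT(*) AS avg_stock FROM products GROUP BY category

Result:
category  | avg_stock
----------+----------
Furniture | 66.666667
Garden    | 305      
Sports    | 61       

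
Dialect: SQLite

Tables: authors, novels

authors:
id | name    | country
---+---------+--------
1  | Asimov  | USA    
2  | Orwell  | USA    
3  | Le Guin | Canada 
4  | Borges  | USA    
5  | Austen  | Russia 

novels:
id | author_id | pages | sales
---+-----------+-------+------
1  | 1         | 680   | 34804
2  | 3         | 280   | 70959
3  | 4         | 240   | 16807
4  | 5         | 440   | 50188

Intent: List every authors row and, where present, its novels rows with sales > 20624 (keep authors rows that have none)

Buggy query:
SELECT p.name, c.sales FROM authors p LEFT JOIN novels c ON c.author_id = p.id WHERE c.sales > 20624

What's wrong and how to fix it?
Bug: A WHERE condition on the right-hand table after LEFT JOIN drops unmatched parents

Fix: Put 'c.sales > 20624' in the JOIN's ON clause instead of WHERE

Corrected query:
SELECT p.name, c.sales FROM authors p LEFT JOIN novels c ON c.author_id = p.id AND c.sales > 20624

Result:
name    | sales
--------+------
Asimov  | 34804
Orwell  | NULL 
Le Guin | 70959
Borges  | NULL 
Austen  | 50188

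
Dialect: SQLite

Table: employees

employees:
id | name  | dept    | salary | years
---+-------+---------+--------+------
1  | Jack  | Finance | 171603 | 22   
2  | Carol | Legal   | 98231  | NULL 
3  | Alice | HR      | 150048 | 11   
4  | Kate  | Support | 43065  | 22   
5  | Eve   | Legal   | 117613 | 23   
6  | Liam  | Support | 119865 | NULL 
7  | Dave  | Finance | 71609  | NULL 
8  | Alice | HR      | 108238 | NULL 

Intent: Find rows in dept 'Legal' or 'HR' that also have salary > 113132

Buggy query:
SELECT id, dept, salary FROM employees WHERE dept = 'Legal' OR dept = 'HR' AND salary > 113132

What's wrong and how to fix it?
Bug: AND binds tighter than OR, so this parses as dept = 'Legal' OR (dept = 'HR' AND salary > 113132)

Fix: Add parentheses around the OR so the AND applies to both alternatives

Corrected query:
SELECT id, dept, salary FROM employees WHERE (dept = 'Legal' OR dept = 'HR') AND salary > 113132

Result:
id | dept  | salary
---+-------+-------
3  | HR    | 150048
5  | Legal | 117613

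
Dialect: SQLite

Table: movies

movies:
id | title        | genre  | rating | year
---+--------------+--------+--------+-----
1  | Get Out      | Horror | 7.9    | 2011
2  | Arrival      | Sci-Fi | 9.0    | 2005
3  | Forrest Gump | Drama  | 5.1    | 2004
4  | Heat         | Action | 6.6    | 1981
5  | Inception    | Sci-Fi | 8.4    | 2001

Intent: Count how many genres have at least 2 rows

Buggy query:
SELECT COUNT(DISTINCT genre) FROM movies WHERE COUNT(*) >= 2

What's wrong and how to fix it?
Bug: COUNT(*) cannot appear in WHERE; the per-group count doesn't exist yet

Fix: Group first with HAVING COUNT(*) >= 2, then COUNT the resulting groups

Corrected query:
SELECT COUNT(*) FROM (SELECT genre FROM movies GROUP BY genre HAVING COUNT(*) >= 2)

Result:
COUNT(*)
--------
1       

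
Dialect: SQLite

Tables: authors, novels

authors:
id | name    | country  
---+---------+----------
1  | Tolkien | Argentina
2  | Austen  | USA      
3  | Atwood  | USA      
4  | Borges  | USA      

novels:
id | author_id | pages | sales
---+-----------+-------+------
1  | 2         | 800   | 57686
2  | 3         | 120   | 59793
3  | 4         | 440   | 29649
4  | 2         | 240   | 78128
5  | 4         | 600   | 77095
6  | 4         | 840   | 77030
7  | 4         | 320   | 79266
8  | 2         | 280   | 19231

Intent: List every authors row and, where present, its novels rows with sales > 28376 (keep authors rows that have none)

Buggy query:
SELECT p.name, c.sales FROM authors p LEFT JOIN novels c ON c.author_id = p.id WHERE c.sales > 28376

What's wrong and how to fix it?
Bug: A WHERE condition on the right-hand table after LEFT JOIN drops unmatched parents

Fix: Move the right-table condition into the ON clause so unmatched parents are kept

Corrected query:
SELECT p.name, c.sales FROM authors p LEFT JOIN novels c ON c.author_id = p.id AND c.sales > 28376

Result:
name    | sales
--------+------
Tolkien | NULL 
Austen  | 57686
Austen  | 78128
Atwood  | 59793
Borges  | 29649
Borges  | 77030
Borges  | 77095
Borges  | 79266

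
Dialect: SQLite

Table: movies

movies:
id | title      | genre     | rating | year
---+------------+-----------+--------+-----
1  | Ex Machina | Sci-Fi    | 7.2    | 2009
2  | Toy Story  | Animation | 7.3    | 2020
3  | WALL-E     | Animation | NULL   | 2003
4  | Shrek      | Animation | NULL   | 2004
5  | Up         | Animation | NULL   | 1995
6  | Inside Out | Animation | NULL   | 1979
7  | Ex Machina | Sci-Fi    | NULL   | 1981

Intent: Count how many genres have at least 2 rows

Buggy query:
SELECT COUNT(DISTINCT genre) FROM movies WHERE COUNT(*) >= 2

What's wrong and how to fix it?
Bug: COUNT(*) cannot appear in WHERE; the per-group count doesn't exist yet

Fix: Group first with HAVING COUNT(*) >= 2, then COUNT the resulting groups

Corrected query:
SELECT COUNT(*) FROM (SELECT genre FROM movies GROUP BY genre HAVING COUNT(*) >= 2)

Result:
COUNT(*)
--------
2       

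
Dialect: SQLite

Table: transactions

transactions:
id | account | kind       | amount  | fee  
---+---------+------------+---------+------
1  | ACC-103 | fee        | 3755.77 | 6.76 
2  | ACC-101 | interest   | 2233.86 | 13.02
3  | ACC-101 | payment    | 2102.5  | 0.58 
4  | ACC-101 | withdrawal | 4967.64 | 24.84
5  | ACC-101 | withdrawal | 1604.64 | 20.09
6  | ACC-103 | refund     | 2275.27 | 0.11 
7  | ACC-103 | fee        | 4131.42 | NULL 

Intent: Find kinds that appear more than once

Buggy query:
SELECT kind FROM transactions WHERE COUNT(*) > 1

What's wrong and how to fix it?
Bug: WHERE can't reference COUNT(*); aggregates are computed after WHERE

Fix: Group first, then use HAVING for the count condition

Corrected query:
SELECT kind FROM transactions GROUP BY kind HAVING COUNT(*) > 1

Result:
kind      
----------
fee       
withdrawal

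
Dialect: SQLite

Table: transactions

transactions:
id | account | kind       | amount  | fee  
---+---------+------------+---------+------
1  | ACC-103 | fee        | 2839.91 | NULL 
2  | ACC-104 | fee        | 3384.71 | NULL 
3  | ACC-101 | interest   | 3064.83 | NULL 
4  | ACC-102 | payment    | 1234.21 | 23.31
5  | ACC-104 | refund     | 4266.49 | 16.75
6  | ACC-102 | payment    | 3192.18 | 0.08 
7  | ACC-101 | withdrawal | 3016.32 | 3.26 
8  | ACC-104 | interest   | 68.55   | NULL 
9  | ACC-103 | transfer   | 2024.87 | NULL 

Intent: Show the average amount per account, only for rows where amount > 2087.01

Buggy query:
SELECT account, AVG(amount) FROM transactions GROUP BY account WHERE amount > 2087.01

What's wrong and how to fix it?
Bug: Row-level WHERE must come before GROUP BY in the clause order

Fix: Place WHERE between FROM and GROUP BY

Corrected query:
SELECT account, AVG(amount) FROM transactions WHERE amount > 2087.01 GROUP BY account

Result:
account | AVG(amount)
--------+------------
ACC-101 | 3040.575   
ACC-102 | 3192.18    
ACC-103 | 2839.91    
ACC-104 | 3825.6     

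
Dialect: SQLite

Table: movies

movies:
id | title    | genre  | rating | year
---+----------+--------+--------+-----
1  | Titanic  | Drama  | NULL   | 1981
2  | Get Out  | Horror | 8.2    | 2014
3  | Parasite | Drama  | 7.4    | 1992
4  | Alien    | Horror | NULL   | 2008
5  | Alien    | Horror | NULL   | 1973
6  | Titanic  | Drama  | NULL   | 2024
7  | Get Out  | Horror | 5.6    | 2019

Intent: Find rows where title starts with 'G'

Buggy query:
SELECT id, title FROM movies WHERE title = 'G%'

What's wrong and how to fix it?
Bug: '=' compares the literal string including the % character; pattern matching needs LIKE

Fix: Replace '=' with LIKE so 'G%' is treated as a pattern

Corrected query:
SELECT id, title FROM movies WHERE title LIKE 'G%'

Result:
id | title  
---+--------
2  | Get Out
7  | Get Out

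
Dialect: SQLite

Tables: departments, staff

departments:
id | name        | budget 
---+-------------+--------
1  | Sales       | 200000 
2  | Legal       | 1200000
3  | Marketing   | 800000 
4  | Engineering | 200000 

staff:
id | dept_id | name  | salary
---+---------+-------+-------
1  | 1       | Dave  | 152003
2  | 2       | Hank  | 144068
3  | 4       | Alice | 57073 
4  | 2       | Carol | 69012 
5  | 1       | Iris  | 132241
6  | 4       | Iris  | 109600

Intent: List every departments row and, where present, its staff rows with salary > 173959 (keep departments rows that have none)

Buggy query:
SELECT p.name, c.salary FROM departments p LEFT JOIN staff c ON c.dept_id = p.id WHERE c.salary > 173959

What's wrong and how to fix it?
Bug: Filtering c.salary in WHERE discards the NULL rows produced by LEFT JOIN, turning it into an inner join

Fix: Move the right-table condition into the ON clause so unmatched parents are kept

Corrected query:
SELECT p.name, c.salary FROM departments p LEFT JOIN staff c ON c.dept_id = p.id AND c.salary > 173959

Result:
name        | salary
------------+-------
Sales       | NULL  
Legal       | NULL  
Marketing   | NULL  
Engineering | NULL  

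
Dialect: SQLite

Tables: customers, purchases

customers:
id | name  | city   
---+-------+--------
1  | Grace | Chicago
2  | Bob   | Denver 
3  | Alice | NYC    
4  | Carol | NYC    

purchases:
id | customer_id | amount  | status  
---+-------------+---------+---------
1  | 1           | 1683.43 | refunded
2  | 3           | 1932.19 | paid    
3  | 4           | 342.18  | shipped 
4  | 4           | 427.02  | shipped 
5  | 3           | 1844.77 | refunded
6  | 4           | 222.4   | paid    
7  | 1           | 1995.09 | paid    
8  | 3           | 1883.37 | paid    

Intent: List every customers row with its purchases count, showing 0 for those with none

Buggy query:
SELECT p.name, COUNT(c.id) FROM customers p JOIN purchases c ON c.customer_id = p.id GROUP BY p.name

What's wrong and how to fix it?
Bug: An inner join excludes parents with zero children

Fix: Use LEFT JOIN so parents without children still appear (COUNT(c.id) gives 0)

Corrected query:
SELECT p.name, COUNT(c.id) FROM customers p LEFT JOIN purchases c ON c.customer_id = p.id GROUP BY p.name

Result:
name  | COUNT(c.id)
------+------------
Alice | 3          
Bob   | 0          
Carol | 3          
Grace | 2          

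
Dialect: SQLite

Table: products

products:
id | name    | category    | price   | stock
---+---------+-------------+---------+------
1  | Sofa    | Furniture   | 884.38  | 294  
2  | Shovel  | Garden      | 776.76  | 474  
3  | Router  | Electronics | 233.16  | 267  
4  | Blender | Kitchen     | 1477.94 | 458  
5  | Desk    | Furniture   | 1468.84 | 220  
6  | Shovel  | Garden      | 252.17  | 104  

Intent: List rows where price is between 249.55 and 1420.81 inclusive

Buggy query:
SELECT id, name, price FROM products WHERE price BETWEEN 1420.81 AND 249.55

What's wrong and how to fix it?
Bug: BETWEEN expects the lower bound first; with 1420.81 AND 249.55 the range is empty

Fix: Swap the bounds so the smaller value comes first

Corrected query:
SELECT id, name, price FROM products WHERE price BETWEEN 249.55 AND 1420.81

Result:
id | name   | price 
---+--------+-------
1  | Sofa   | 884.38
2  | Shovel | 776.76
6  | Shovel | 252.17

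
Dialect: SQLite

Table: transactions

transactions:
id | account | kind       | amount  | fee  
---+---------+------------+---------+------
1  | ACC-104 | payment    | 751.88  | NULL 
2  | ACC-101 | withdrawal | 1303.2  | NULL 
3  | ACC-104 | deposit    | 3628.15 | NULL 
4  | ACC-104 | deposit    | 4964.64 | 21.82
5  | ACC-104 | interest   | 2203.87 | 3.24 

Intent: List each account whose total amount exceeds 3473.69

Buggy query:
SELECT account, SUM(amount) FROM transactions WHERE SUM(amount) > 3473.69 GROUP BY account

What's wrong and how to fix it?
Bug: WHERE runs before GROUP BY, so aggregates aren't available there

Fix: Move the aggregate condition to a HAVING clause

Corrected query:
SELECT account, SUM(amount) FROM transactions GROUP BY account HAVING SUM(amount) > 3473.69

Result:
account | SUM(amount)
--------+------------
ACC-104 | 11548.54   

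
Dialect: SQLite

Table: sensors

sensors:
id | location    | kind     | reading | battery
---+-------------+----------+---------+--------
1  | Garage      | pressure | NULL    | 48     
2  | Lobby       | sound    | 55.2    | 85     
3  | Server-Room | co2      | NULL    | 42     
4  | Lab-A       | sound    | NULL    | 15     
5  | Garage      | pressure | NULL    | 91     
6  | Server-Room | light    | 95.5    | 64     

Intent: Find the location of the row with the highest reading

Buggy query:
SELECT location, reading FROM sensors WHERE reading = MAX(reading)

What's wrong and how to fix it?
Bug: MAX(reading) is an aggregate and cannot be used directly in WHERE

Fix: Use a subquery: WHERE reading = (SELECT MAX(reading) FROM sensors)

Corrected query:
SELECT location, reading FROM sensors WHERE reading = (SELECT MAX(reading) FROM sensors)

Result:
location    | reading
------------+--------
Server-Room | 95.5   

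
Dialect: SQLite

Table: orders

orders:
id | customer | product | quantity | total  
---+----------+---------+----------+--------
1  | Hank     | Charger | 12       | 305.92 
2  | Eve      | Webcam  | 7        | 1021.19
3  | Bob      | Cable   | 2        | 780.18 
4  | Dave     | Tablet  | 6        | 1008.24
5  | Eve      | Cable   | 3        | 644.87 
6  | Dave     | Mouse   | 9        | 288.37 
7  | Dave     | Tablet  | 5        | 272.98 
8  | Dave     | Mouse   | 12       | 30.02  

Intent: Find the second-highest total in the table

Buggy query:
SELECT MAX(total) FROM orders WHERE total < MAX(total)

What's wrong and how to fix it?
Bug: MAX(total) on the right of the comparison is an aggregate-in-WHERE error

Fix: Put the inner MAX in a scalar subquery

Corrected query:
SELECT MAX(total) FROM orders WHERE total < (SELECT MAX(total) FROM orders)

Result:
MAX(total)
----------
1008.24   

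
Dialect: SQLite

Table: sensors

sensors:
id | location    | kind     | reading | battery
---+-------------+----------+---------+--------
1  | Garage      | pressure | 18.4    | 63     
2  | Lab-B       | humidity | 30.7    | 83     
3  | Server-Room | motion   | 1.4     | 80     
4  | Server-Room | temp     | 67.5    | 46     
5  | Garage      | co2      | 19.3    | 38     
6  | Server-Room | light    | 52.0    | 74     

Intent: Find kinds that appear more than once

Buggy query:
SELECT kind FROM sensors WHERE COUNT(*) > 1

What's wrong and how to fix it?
Bug: WHERE can't reference COUNT(*); aggregates are computed after WHERE

Fix: Group first, then use HAVING for the count condition

Corrected query:
SELECT kind FROM sensors GROUP BY kind HAVING COUNT(*) > 1

Result:
(no rows)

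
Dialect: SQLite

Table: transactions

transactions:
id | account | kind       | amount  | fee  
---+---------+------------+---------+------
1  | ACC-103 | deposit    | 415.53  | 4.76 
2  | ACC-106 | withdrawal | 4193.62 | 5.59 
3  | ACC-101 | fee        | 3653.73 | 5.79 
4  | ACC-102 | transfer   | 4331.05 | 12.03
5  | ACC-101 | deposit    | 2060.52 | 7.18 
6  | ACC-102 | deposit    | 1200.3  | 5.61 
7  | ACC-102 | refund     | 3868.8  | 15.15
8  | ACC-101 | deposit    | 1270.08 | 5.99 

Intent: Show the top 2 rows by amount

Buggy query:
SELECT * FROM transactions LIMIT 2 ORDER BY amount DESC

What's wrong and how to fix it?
Bug: LIMIT must come after ORDER BY

Fix: Sort with ORDER BY, then apply LIMIT

Corrected query:
SELECT * FROM transactions ORDER BY amount DESC LIMIT 2

Result:
id | account | kind       | amount  | fee  
---+---------+------------+---------+------
4  | ACC-102 | transfer   | 4331.05 | 12.03
2  | ACC-106 | withdrawal | 4193.62 | 5.59 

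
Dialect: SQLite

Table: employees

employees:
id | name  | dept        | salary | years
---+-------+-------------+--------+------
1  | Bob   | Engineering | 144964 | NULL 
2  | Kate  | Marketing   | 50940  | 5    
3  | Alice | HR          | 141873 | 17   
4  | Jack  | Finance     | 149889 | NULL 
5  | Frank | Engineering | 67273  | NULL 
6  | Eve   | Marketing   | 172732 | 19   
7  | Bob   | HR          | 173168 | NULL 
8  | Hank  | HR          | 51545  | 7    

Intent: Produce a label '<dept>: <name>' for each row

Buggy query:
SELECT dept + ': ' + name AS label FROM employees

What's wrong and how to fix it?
Bug: '+' is numeric addition; on text columns SQLite converts them to 0 instead of concatenating

Fix: Use the || operator for string concatenation

Corrected query:
SELECT dept || ': ' || name AS label FROM employees

Result:
label             
------------------
Engineering: Bob  
Marketing: Kate   
HR: Alice         
Finance: Jack     
Engineering: Frank
Marketing: Eve    
HR: Bob           
HR: Hank          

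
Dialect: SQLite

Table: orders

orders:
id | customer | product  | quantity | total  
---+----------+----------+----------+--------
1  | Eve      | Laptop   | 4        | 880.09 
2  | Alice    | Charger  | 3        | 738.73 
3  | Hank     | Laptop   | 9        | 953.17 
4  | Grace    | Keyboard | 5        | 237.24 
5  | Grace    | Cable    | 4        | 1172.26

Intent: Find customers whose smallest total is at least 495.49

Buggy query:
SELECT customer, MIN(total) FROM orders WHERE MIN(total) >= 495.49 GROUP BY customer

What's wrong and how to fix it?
Bug: MIN() in WHERE is a misuse of aggregate

Fix: Use HAVING for the per-group MIN condition

Corrected query:
SELECT customer, MIN(total) FROM orders GROUP BY customer HAVING MIN(total) >= 495.49

Result:
customer | MIN(total)
---------+-----------
Alice    | 738.73    
Eve      | 880.09    
Hank     | 953.17    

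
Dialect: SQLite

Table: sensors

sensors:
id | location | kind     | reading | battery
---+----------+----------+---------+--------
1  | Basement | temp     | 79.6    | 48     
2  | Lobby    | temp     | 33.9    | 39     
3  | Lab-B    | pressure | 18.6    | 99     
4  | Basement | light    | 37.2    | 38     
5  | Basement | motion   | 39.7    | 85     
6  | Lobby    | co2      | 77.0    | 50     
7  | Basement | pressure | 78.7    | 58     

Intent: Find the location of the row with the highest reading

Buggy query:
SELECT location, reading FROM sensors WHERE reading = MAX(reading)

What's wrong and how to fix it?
Bug: WHERE is evaluated per row; an aggregate over the whole table isn't defined there

Fix: Use a subquery: WHERE reading = (SELECT MAX(reading) FROM sensors)

Corrected query:
SELECT location, reading FROM sensors WHERE reading = (SELECT MAX(reading) FROM sensors)

Result:
location | reading
---------+--------
Basement | 79.6   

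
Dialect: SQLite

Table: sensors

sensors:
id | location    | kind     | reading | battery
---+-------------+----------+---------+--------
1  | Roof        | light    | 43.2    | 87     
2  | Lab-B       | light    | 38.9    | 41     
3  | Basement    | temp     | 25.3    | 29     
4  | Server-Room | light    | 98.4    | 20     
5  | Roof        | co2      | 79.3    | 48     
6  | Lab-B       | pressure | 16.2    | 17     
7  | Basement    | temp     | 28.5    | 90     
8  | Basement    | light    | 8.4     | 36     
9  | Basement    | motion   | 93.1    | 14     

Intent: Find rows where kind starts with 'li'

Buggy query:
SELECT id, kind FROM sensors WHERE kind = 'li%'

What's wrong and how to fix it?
Bug: '=' compares the literal string including the % character; pattern matching needs LIKE

Fix: Replace '=' with LIKE so 'li%' is treated as a pattern

Corrected query:
SELECT id, kind FROM sensors WHERE kind LIKE 'li%'

Result:
id | kind 
---+------
1  | light
2  | light
4  | light
8  | light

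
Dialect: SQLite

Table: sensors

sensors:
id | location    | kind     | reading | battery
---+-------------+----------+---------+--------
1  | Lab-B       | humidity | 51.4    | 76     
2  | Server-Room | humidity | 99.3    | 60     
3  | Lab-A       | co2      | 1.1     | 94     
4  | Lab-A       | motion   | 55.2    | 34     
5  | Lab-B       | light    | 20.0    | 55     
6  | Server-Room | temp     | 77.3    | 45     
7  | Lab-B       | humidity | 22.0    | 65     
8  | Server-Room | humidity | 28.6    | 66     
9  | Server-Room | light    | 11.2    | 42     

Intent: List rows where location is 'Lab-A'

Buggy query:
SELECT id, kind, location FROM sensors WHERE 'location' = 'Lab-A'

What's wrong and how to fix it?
Bug: Single quotes denote string literals in SQL; the column name is being compared as a constant string

Fix: Reference the column as location without single quotes

Corrected query:
SELECT id, kind, location FROM sensors WHERE location = 'Lab-A'

Result:
id | kind   | location
---+--------+---------
3  | co2    | Lab-A   
4  | motion | Lab-A   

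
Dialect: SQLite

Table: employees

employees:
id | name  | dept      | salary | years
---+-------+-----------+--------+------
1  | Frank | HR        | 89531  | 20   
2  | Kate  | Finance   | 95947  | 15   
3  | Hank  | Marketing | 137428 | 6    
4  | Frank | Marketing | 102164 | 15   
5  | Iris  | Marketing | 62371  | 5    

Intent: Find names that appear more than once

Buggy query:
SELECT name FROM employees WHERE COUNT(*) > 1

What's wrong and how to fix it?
Bug: COUNT(*) is an aggregate and cannot be used in WHERE

Fix: GROUP BY name, then filter groups with HAVING COUNT(*) > 1

Corrected query:
SELECT name FROM employees GROUP BY name HAVING COUNT(*) > 1

Result:
name 
-----
Frank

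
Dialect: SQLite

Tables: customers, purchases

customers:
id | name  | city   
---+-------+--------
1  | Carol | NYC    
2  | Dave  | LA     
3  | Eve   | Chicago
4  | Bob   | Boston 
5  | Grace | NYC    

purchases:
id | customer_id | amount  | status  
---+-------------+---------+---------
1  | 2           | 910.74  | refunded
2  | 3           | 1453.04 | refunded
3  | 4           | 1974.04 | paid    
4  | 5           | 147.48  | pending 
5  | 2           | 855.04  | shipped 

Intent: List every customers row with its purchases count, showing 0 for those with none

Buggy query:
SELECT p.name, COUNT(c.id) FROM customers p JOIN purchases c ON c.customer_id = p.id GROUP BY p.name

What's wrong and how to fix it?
Bug: INNER JOIN drops customers rows that have no matching purchases rows

Fix: Switch to LEFT JOIN to retain unmatched parent rows

Corrected query:
SELECT p.name, COUNT(c.id) FROM customers p LEFT JOIN purchases c ON c.customer_id = p.id GROUP BY p.name

Result:
name  | COUNT(c.id)
------+------------
Bob   | 1          
Carol | 0          
Dave  | 2          
Eve   | 1          
Grace | 1          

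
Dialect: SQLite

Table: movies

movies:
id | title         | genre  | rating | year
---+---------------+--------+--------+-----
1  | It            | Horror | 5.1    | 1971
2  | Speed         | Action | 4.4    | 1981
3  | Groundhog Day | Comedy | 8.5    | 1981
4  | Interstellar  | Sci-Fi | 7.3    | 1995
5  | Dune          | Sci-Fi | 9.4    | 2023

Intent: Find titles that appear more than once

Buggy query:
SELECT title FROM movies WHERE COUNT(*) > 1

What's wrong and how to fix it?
Bug: WHERE can't reference COUNT(*); aggregates are computed after WHERE

Fix: GROUP BY title, then filter groups with HAVING COUNT(*) > 1

Corrected query:
SELECT title FROM movies GROUP BY title HAVING COUNT(*) > 1

Result:
(no rows)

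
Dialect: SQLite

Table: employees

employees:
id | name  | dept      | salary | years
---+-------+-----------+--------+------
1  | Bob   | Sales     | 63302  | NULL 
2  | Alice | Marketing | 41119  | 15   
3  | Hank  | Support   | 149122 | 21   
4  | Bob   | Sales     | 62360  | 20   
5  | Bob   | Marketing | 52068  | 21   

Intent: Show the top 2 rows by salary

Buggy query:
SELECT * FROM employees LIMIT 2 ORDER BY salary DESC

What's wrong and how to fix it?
Bug: LIMIT must come after ORDER BY

Fix: Swap the clauses: ORDER BY first, then LIMIT

Corrected query:
SELECT * FROM employees ORDER BY salary DESC LIMIT 2

Result:
id | name | dept    | salary | years
---+------+---------+--------+------
3  | Hank | Support | 149122 | 21   
1  | Bob  | Sales   | 63302  | NULL 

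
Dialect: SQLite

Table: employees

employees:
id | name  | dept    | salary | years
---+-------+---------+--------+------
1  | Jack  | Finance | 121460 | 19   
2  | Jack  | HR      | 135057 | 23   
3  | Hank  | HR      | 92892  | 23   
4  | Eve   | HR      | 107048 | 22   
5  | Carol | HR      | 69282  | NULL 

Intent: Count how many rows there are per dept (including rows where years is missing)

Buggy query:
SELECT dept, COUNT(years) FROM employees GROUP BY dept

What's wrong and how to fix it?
Bug: COUNT(years) skips NULLs, so groups with missing years are undercounted

Fix: Replace COUNT(years) with COUNT(*)

Corrected query:
SELECT dept, COUNT(*) FROM employees GROUP BY dept

Result:
dept    | COUNT(*)
--------+---------
Finance | 1       
HR      | 4       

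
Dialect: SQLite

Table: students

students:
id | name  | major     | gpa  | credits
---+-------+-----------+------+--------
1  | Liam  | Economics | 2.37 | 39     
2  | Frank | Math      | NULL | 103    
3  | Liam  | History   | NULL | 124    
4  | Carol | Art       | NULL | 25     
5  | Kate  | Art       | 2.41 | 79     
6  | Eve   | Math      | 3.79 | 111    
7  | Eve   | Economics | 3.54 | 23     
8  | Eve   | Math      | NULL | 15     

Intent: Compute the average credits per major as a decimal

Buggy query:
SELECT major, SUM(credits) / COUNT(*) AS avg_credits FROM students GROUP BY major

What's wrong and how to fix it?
Bug: Both operands are integers, so '/' performs integer division and truncates

Fix: Multiply by 1.0 (or CAST to REAL) to force floating-point division

Corrected query:
SELECT major, SUM(credits) * 1.0 / COUNT(*) AS avg_credits FROM students GROUP BY major

Result:
major     | avg_credits
----------+------------
Art       | 52         
Economics | 31         
History   | 124        
Math      | 76.333333  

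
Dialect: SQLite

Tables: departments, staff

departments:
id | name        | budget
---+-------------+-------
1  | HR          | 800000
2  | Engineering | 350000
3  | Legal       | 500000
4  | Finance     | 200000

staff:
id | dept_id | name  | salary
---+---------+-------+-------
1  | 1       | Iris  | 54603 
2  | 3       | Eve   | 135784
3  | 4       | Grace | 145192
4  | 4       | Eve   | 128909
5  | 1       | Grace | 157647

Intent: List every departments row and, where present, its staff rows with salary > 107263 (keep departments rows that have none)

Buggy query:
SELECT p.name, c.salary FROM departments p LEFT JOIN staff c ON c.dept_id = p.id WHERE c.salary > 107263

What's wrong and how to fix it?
Bug: A WHERE condition on the right-hand table after LEFT JOIN drops unmatched parents

Fix: Put 'c.salary > 107263' in the JOIN's ON clause instead of WHERE

Corrected query:
SELECT p.name, c.salary FROM departments p LEFT JOIN staff c ON c.dept_id = p.id AND c.salary > 107263

Result:
name        | salary
------------+-------
HR          | 157647
Engineering | NULL  
Legal       | 135784
Finance     | 128909
Finance     | 145192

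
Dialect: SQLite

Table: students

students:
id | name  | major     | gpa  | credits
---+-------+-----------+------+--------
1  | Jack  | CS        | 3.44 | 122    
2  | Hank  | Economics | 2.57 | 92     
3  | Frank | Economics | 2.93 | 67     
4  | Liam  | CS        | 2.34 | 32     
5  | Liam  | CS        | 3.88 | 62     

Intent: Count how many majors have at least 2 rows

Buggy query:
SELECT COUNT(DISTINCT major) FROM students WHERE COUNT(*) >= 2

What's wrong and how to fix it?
Bug: WHERE filters individual rows, not groups, so a group-level COUNT is invalid there

Fix: Use a subquery that GROUPs and filters with HAVING, then count its rows

Corrected query:
SELECT COUNT(*) FROM (SELECT major FROM students GROUP BY major HAVING COUNT(*) >= 2)

Result:
COUNT(*)
--------
2       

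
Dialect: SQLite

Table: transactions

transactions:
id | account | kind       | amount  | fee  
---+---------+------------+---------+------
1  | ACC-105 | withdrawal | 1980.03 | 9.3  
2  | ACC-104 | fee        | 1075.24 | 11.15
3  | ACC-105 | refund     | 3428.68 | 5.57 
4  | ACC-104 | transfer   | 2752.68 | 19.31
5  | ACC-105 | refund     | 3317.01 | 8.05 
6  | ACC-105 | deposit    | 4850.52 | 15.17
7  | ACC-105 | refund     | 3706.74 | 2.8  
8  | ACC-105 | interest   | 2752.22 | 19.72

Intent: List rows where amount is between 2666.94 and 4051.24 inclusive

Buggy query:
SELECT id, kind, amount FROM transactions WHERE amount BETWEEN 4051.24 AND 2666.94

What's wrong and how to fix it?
Bug: BETWEEN expects the lower bound first; with 4051.24 AND 2666.94 the range is empty

Fix: Swap the bounds so the smaller value comes first

Corrected query:
SELECT id, kind, amount FROM transactions WHERE amount BETWEEN 2666.94 AND 4051.24

Result:
id | kind     | amount 
---+----------+--------
3  | refund   | 3428.68
4  | transfer | 2752.68
5  | refund   | 3317.01
7  | refund   | 3706.74
8  | interest | 2752.22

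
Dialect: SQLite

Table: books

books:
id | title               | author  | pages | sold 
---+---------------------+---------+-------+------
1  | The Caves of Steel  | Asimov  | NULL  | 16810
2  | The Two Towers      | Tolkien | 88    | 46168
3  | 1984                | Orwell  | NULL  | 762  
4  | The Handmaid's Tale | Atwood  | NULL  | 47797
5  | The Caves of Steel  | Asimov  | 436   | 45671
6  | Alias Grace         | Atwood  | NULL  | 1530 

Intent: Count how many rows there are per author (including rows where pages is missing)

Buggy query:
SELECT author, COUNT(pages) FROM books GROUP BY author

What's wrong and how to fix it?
Bug: COUNT(column) counts non-NULL values only; rows with NULL pages aren't counted

Fix: Use COUNT(*) to count all rows regardless of NULL

Corrected query:
SELECT author, COUNT(*) FROM books GROUP BY author

Result:
author  | COUNT(*)
--------+---------
Asimov  | 2       
Atwood  | 2       
Orwell  | 1       
Tolkien | 1       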